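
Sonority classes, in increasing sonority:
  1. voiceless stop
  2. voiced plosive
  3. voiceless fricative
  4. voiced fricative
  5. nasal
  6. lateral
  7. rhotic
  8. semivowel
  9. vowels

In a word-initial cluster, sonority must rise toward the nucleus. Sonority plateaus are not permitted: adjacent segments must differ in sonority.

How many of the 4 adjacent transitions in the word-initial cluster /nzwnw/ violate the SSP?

2

/n/ is a nasal (sonority 5).
/z/ is a voiced fricative (sonority 4).
/w/ is a semivowel (sonority 8).
/n/ is a nasal (sonority 5).
/w/ is a semivowel (sonority 8).
/n/→/z/: 5→4 (does not rise) — violation.
/z/→/w/: 4→8 (rises) — ok.
/w/→/n/: 8→5 (does not rise) — violation.
/n/→/w/: 5→8 (rises) — ok.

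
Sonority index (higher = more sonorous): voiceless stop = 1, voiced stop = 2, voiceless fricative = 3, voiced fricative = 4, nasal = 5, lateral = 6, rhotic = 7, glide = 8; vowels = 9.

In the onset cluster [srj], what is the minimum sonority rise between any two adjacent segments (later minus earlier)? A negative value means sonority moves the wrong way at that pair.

/s/ — voiceless fricative, sonority 3.
/r/ — rhotic, sonority 7.
/j/ — glide, sonority 8.
/s/→/r/: change +4.
/r/→/j/: change +1.
Minimum = 1.

1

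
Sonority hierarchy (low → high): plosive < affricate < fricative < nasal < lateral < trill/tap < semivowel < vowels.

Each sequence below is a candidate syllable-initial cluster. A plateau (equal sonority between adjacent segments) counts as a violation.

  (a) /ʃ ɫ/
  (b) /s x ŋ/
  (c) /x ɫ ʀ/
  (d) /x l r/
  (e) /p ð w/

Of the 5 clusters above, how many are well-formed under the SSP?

(a) /ʃ ɫ/: profile 3-5 — obeys.
(b) /s x ŋ/: profile 3-3-4 — violates.
(c) /x ɫ ʀ/: profile 3-5-6 — obeys.
(d) /x l r/: profile 3-5-6 — obeys.
(e) /p ð w/: profile 1-3-7 — obeys.

4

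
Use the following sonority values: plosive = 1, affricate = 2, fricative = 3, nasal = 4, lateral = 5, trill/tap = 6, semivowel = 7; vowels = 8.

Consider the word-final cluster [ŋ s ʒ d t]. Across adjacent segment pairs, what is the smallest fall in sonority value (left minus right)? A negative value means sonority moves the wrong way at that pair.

0

/ŋ/ is a nasal (sonority 4).
/s/ is a fricative (sonority 3).
/ʒ/ is a fricative (sonority 3).
/d/ is a plosive (sonority 1).
/t/ is a plosive (sonority 1).
/ŋ/→/s/: change +1.
/s/→/ʒ/: change +0.
/ʒ/→/d/: change +2.
/d/→/t/: change +0.
Minimum = 0.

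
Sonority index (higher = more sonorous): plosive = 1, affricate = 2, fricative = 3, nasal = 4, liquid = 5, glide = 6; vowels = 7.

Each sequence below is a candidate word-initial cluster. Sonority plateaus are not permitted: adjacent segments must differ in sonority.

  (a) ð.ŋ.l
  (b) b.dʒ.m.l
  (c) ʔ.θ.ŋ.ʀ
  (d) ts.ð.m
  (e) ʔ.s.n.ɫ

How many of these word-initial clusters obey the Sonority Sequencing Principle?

(a) sonority 3-4-5: well-formed.
(b) sonority 1-2-4-5: well-formed.
(c) sonority 1-3-4-5: well-formed.
(d) sonority 2-3-4: well-formed.
(e) sonority 1-3-4-5: well-formed.

5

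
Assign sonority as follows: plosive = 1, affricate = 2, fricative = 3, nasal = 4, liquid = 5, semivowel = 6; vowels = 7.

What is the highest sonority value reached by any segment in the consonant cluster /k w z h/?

/k/: plosive = 1.
/w/: semivowel = 6.
/z/: fricative = 3.
/h/: fricative = 3.
The maximum is 6.

6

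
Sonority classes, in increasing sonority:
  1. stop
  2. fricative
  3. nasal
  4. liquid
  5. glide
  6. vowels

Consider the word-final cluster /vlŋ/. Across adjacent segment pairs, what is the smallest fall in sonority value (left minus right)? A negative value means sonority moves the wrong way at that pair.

/v/: fricative = 2.
/l/: liquid = 4.
/ŋ/: nasal = 3.
/v/→/l/: change -2.
/l/→/ŋ/: change +1.
Minimum = -2.

-2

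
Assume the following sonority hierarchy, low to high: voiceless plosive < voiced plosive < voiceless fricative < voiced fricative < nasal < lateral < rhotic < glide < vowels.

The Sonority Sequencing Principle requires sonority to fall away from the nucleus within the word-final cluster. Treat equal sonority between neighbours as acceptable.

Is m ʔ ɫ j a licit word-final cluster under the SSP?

no

/m/ — nasal, sonority 5.
/ʔ/ — voiceless plosive, sonority 1.
/ɫ/ — lateral, sonority 6.
/j/ — glide, sonority 8.
The profile is 5-1-6-8. Between /ʔ/ (1) and /ɫ/ (6) sonority does not fall, so the cluster violates the SSP.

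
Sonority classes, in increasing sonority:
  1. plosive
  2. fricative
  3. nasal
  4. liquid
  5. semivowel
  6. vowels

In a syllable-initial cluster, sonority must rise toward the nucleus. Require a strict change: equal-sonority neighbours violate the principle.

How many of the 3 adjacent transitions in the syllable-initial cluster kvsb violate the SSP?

/k/: plosive = 1.
/v/: fricative = 2.
/s/: fricative = 2.
/b/: plosive = 1.
/k/→/v/: 1→2 (rises) — ok.
/v/→/s/: 2→2 (plateau) — violation.
/s/→/b/: 2→1 (does not rise) — violation.

2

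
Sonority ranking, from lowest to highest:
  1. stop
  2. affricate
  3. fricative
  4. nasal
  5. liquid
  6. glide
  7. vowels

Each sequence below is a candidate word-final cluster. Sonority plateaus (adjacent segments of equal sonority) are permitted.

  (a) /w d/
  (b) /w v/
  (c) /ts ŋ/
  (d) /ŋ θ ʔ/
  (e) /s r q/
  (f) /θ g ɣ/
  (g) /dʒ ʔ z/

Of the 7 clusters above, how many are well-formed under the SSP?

(a) sonority 6-1: well-formed.
(b) sonority 6-3: well-formed.
(c) sonority 2-4: ill-formed.
(d) sonority 4-3-1: well-formed.
(e) sonority 3-5-1: ill-formed.
(f) sonority 3-1-3: ill-formed.
(g) sonority 2-1-3: ill-formed.

3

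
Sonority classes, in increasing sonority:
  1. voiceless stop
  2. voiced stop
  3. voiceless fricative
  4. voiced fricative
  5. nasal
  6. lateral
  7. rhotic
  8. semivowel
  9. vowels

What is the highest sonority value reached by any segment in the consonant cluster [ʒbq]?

/ʒ/ is a voiced fricative (sonority 4).
/b/ is a voiced stop (sonority 2).
/q/ is a voiceless stop (sonority 1).
The maximum is 4.

4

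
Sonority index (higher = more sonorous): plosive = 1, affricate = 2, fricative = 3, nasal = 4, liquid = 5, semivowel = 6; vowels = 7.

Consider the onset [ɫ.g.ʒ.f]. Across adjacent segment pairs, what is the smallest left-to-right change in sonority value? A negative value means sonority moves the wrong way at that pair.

-4

/ɫ/ is a liquid (sonority 5).
/g/ is a plosive (sonority 1).
/ʒ/ is a fricative (sonority 3).
/f/ is a fricative (sonority 3).
/ɫ/→/g/: change -4.
/g/→/ʒ/: change +2.
/ʒ/→/f/: change +0.
Minimum = -4.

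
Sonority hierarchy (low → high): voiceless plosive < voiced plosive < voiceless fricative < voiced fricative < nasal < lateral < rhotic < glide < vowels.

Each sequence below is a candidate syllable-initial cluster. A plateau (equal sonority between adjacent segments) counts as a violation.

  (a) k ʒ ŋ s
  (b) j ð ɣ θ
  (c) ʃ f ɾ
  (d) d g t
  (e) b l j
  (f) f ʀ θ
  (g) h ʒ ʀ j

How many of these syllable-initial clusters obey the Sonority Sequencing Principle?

2

(a) sonority 1-4-5-3: ill-formed.
(b) sonority 8-4-4-3: ill-formed.
(c) sonority 3-3-7: ill-formed.
(d) sonority 2-2-1: ill-formed.
(e) sonority 2-6-8: well-formed.
(f) sonority 3-7-3: ill-formed.
(g) sonority 3-4-7-8: well-formed.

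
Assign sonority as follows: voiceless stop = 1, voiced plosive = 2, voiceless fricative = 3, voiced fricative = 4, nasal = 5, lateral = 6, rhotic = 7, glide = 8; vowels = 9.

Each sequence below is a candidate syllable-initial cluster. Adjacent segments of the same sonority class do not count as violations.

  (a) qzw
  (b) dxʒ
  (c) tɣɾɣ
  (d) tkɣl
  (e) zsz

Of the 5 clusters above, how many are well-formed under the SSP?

3

(a) qzw: profile 1-4-8 — obeys.
(b) dxʒ: profile 2-3-4 — obeys.
(c) tɣɾɣ: profile 1-4-7-4 — violates.
(d) tkɣl: profile 1-1-4-6 — obeys.
(e) zsz: profile 4-3-4 — violates.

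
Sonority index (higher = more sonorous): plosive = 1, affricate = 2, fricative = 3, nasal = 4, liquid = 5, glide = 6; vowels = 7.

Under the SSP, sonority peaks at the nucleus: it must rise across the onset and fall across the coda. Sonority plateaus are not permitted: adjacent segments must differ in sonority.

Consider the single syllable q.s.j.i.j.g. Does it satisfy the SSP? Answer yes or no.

Onset: /q/ is a plosive (sonority 1), /s/ is a fricative (sonority 3), /j/ is a glide (sonority 6); then the nucleus /i/ (sonority 7).
Onset profile 1-3-6-7 — rises to the nucleus.
Coda: /j/ is a glide (sonority 6), /g/ is a plosive (sonority 1).
Coda profile 7-6-1 — falls from the nucleus.

yes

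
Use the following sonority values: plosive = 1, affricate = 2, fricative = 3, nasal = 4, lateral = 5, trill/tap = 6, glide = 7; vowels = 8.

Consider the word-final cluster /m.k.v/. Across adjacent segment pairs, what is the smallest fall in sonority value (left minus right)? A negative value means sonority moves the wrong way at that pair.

/m/: nasal = 4.
/k/: plosive = 1.
/v/: fricative = 3.
/m/→/k/: change +3.
/k/→/v/: change -2.
Minimum = -2.

-2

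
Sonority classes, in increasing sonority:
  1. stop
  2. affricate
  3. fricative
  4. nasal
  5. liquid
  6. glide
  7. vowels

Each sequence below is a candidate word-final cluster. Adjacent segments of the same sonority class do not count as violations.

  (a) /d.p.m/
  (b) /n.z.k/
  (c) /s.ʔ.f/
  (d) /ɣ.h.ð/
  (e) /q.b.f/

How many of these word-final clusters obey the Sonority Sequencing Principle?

(a) /d.p.m/: profile 1-1-4 — violates.
(b) /n.z.k/: profile 4-3-1 — obeys.
(c) /s.ʔ.f/: profile 3-1-3 — violates.
(d) /ɣ.h.ð/: profile 3-3-3 — obeys.
(e) /q.b.f/: profile 1-1-3 — violates.

2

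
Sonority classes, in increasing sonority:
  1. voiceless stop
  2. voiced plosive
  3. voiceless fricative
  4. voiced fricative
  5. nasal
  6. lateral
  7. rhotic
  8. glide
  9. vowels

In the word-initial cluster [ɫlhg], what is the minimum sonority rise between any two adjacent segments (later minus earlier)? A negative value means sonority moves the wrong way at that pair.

/ɫ/ is a lateral (sonority 6).
/l/ is a lateral (sonority 6).
/h/ is a voiceless fricative (sonority 3).
/g/ is a voiced plosive (sonority 2).
/ɫ/→/l/: change +0.
/l/→/h/: change -3.
/h/→/g/: change -1.
Minimum = -3.

-3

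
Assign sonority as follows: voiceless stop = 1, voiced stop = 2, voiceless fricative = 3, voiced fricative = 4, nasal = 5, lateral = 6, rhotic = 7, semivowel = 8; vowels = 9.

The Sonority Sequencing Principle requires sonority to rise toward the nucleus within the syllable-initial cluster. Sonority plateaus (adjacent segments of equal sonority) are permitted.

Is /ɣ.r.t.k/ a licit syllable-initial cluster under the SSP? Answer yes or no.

no

/ɣ/ — voiced fricative, sonority 4.
/r/ — rhotic, sonority 7.
/t/ — voiceless stop, sonority 1.
/k/ — voiceless stop, sonority 1.
The profile is 4-7-1-1. Between /r/ (7) and /t/ (1) sonority does not rise, so the cluster violates the SSP.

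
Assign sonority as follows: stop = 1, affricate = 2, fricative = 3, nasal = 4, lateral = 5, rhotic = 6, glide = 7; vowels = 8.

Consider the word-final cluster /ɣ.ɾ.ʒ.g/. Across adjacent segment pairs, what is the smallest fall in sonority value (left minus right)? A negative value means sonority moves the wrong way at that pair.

-3

/ɣ/ is a fricative (sonority 3).
/ɾ/ is a rhotic (sonority 6).
/ʒ/ is a fricative (sonority 3).
/g/ is a stop (sonority 1).
/ɣ/→/ɾ/: change -3.
/ɾ/→/ʒ/: change +3.
/ʒ/→/g/: change +2.
Minimum = -3.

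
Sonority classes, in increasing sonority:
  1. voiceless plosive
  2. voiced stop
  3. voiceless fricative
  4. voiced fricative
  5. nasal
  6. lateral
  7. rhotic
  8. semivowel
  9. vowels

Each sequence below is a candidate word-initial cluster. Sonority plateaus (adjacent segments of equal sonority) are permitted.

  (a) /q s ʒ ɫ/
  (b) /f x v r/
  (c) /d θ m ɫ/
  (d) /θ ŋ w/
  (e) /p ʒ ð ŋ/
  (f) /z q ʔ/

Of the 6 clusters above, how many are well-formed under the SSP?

(a) /q s ʒ ɫ/: profile 1-3-4-6 — obeys.
(b) /f x v r/: profile 3-3-4-7 — obeys.
(c) /d θ m ɫ/: profile 2-3-5-6 — obeys.
(d) /θ ŋ w/: profile 3-5-8 — obeys.
(e) /p ʒ ð ŋ/: profile 1-4-4-5 — obeys.
(f) /z q ʔ/: profile 4-1-1 — violates.

5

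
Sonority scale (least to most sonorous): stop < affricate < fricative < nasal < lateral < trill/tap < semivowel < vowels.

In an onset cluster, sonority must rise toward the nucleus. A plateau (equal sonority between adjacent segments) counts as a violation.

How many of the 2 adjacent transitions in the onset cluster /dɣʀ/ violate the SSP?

/d/: stop = 1.
/ɣ/: fricative = 3.
/ʀ/: trill/tap = 6.
/d/→/ɣ/: 1→3 (rises) — ok.
/ɣ/→/ʀ/: 3→6 (rises) — ok.

0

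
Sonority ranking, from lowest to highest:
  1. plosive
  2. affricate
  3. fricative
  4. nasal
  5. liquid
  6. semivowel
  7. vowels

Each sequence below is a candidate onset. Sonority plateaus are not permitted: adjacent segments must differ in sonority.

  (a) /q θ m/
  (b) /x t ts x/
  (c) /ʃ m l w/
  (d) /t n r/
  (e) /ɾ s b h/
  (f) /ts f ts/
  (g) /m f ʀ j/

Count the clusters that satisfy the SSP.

3

(a) 1-3-4 → obeys
(b) 3-1-2-3 → violates
(c) 3-4-5-6 → obeys
(d) 1-4-5 → obeys
(e) 5-3-1-3 → violates
(f) 2-3-2 → violates
(g) 4-3-5-6 → violates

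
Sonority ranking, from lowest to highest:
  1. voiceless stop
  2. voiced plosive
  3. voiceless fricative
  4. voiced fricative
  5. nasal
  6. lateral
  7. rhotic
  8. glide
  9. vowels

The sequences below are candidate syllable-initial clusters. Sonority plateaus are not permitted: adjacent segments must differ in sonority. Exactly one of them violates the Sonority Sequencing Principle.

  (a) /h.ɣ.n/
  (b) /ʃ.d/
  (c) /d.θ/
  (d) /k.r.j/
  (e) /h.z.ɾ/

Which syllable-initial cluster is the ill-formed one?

(a) sonority 3-4-5: well-formed.
(b) sonority 3-2: ill-formed.
(c) sonority 2-3: well-formed.
(d) sonority 1-7-8: well-formed.
(e) sonority 3-4-7: well-formed.

b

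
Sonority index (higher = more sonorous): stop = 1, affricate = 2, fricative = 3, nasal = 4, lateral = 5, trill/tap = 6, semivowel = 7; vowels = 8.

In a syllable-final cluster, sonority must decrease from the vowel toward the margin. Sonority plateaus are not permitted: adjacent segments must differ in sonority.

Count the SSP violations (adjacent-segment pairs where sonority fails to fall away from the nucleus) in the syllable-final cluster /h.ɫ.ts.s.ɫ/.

3

/h/ — fricative, sonority 3.
/ɫ/ — lateral, sonority 5.
/ts/ — affricate, sonority 2.
/s/ — fricative, sonority 3.
/ɫ/ — lateral, sonority 5.
/h/→/ɫ/: 3→5 (does not fall) — violation.
/ɫ/→/ts/: 5→2 (falls) — ok.
/ts/→/s/: 2→3 (does not fall) — violation.
/s/→/ɫ/: 3→5 (does not fall) — violation.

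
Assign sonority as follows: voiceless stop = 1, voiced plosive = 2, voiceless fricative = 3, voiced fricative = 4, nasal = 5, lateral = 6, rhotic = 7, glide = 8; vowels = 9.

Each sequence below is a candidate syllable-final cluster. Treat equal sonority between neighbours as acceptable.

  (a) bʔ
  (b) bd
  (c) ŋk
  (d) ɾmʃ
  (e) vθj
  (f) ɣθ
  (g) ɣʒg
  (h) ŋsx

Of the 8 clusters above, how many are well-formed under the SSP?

(a) sonority 2-1: well-formed.
(b) sonority 2-2: well-formed.
(c) sonority 5-1: well-formed.
(d) sonority 7-5-3: well-formed.
(e) sonority 4-3-8: ill-formed.
(f) sonority 4-3: well-formed.
(g) sonority 4-4-2: well-formed.
(h) sonority 5-3-3: well-formed.

7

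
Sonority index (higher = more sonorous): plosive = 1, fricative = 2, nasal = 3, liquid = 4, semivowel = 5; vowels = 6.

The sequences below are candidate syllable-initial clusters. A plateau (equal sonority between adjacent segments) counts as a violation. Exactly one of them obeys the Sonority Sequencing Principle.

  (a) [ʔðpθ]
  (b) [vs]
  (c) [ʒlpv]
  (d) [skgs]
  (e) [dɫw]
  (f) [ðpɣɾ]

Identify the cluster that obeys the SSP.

(a) sonority 1-2-1-2: ill-formed.
(b) sonority 2-2: ill-formed.
(c) sonority 2-4-1-2: ill-formed.
(d) sonority 2-1-1-2: ill-formed.
(e) sonority 1-4-5: well-formed.
(f) sonority 2-1-2-4: ill-formed.

e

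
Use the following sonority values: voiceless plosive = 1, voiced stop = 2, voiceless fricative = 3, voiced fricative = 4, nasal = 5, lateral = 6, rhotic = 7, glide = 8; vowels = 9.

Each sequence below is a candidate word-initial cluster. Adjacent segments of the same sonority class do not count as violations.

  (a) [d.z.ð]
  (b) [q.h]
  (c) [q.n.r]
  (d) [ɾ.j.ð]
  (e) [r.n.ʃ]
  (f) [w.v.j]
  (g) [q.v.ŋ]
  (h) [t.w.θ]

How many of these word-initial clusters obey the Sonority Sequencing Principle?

4

(a) [d.z.ð]: profile 2-4-4 — obeys.
(b) [q.h]: profile 1-3 — obeys.
(c) [q.n.r]: profile 1-5-7 — obeys.
(d) [ɾ.j.ð]: profile 7-8-4 — violates.
(e) [r.n.ʃ]: profile 7-5-3 — violates.
(f) [w.v.j]: profile 8-4-8 — violates.
(g) [q.v.ŋ]: profile 1-4-5 — obeys.
(h) [t.w.θ]: profile 1-8-3 — violates.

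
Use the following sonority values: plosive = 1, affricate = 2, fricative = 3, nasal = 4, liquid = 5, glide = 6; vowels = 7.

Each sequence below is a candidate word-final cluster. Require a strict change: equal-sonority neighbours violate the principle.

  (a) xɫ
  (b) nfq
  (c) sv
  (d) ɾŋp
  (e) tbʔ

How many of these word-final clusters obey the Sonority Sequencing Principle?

(a) sonority 3-5: ill-formed.
(b) sonority 4-3-1: well-formed.
(c) sonority 3-3: ill-formed.
(d) sonority 5-4-1: well-formed.
(e) sonority 1-1-1: ill-formed.

2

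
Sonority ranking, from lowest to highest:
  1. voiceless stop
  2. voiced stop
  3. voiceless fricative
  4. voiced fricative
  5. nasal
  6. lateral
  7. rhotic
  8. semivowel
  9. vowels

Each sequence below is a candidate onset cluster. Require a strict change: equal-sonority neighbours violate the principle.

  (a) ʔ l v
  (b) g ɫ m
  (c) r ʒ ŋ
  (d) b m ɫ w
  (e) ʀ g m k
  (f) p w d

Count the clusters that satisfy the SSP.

1

(a) ʔ l v: profile 1-6-4 — violates.
(b) g ɫ m: profile 2-6-5 — violates.
(c) r ʒ ŋ: profile 7-4-5 — violates.
(d) b m ɫ w: profile 2-5-6-8 — obeys.
(e) ʀ g m k: profile 7-2-5-1 — violates.
(f) p w d: profile 1-8-2 — violates.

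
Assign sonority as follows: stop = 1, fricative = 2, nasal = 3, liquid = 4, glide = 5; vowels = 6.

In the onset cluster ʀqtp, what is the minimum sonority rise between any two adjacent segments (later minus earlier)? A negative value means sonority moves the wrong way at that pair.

/ʀ/: liquid = 4.
/q/: stop = 1.
/t/: stop = 1.
/p/: stop = 1.
/ʀ/→/q/: change -3.
/q/→/t/: change +0.
/t/→/p/: change +0.
Minimum = -3.

-3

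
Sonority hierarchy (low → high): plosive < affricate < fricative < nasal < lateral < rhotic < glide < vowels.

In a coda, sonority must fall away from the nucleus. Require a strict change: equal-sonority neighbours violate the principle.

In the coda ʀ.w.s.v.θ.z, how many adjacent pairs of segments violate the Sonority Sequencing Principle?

4

/ʀ/ — rhotic, sonority 6.
/w/ — glide, sonority 7.
/s/ — fricative, sonority 3.
/v/ — fricative, sonority 3.
/θ/ — fricative, sonority 3.
/z/ — fricative, sonority 3.
/ʀ/→/w/: 6→7 (does not fall) — violation.
/w/→/s/: 7→3 (falls) — ok.
/s/→/v/: 3→3 (plateau) — violation.
/v/→/θ/: 3→3 (plateau) — violation.
/θ/→/z/: 3→3 (plateau) — violation.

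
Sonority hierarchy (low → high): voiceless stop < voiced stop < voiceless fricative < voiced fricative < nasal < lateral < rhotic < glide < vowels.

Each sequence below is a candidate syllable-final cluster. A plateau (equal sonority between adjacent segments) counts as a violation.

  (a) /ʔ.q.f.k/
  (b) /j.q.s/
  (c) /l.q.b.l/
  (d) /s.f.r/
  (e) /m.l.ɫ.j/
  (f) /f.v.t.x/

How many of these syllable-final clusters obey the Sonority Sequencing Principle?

0

(a) 1-1-3-1 → violates
(b) 8-1-3 → violates
(c) 6-1-2-6 → violates
(d) 3-3-7 → violates
(e) 5-6-6-8 → violates
(f) 3-4-1-3 → violates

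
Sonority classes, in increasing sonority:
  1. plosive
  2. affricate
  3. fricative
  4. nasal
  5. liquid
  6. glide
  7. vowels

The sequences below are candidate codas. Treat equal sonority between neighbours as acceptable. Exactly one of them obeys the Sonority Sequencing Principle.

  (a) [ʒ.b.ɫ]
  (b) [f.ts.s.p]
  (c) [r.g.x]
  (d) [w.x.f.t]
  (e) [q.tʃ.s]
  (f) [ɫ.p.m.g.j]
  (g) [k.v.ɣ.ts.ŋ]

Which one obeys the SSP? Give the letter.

(a) 3-1-5 → violates
(b) 3-2-3-1 → violates
(c) 5-1-3 → violates
(d) 6-3-3-1 → obeys
(e) 1-2-3 → violates
(f) 5-1-4-1-6 → violates
(g) 1-3-3-2-4 → violates

d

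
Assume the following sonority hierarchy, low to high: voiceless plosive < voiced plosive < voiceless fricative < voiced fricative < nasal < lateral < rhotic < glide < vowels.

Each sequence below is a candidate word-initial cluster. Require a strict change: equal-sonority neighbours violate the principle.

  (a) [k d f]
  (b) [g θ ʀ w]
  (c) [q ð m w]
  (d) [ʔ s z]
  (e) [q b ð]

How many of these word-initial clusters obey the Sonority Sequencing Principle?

5

(a) sonority 1-2-3: well-formed.
(b) sonority 2-3-7-8: well-formed.
(c) sonority 1-4-5-8: well-formed.
(d) sonority 1-3-4: well-formed.
(e) sonority 1-2-4: well-formed.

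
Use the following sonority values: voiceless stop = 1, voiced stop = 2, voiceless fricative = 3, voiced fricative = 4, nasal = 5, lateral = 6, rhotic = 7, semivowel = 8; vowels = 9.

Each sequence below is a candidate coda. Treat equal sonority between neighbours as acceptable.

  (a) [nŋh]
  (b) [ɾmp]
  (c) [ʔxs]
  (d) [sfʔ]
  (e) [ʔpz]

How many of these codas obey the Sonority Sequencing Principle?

(a) 5-5-3 → obeys
(b) 7-5-1 → obeys
(c) 1-3-3 → violates
(d) 3-3-1 → obeys
(e) 1-1-4 → violates

3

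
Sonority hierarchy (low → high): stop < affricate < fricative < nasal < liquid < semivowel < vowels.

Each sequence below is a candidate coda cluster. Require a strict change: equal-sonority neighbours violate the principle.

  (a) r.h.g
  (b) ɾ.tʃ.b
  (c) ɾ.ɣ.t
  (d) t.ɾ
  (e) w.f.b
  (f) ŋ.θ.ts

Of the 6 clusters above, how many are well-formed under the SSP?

(a) 5-3-1 → obeys
(b) 5-2-1 → obeys
(c) 5-3-1 → obeys
(d) 1-5 → violates
(e) 6-3-1 → obeys
(f) 4-3-2 → obeys

5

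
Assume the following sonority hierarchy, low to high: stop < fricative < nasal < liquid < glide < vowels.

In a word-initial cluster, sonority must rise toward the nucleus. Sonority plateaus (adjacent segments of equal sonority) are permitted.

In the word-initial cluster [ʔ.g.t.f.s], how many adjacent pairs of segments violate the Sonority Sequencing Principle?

0

/ʔ/ — stop, sonority 1.
/g/ — stop, sonority 1.
/t/ — stop, sonority 1.
/f/ — fricative, sonority 2.
/s/ — fricative, sonority 2.
/ʔ/→/g/: 1→1 (plateau, allowed) — ok.
/g/→/t/: 1→1 (plateau, allowed) — ok.
/t/→/f/: 1→2 (rises) — ok.
/f/→/s/: 2→2 (plateau, allowed) — ok.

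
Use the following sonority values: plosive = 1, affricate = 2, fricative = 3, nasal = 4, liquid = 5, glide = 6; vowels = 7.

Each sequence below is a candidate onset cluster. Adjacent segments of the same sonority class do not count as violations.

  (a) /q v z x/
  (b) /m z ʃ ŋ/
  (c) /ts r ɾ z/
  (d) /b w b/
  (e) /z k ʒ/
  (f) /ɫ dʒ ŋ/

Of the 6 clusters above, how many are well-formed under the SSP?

(a) 1-3-3-3 → obeys
(b) 4-3-3-4 → violates
(c) 2-5-5-3 → violates
(d) 1-6-1 → violates
(e) 3-1-3 → violates
(f) 5-2-4 → violates

1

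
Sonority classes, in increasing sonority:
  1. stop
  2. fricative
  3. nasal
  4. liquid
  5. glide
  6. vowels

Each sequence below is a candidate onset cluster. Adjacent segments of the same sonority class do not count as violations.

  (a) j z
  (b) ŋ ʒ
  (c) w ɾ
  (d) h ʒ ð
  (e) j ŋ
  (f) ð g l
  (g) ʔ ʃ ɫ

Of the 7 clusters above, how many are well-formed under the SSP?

(a) sonority 5-2: ill-formed.
(b) sonority 3-2: ill-formed.
(c) sonority 5-4: ill-formed.
(d) sonority 2-2-2: well-formed.
(e) sonority 5-3: ill-formed.
(f) sonority 2-1-4: ill-formed.
(g) sonority 1-2-4: well-formed.

2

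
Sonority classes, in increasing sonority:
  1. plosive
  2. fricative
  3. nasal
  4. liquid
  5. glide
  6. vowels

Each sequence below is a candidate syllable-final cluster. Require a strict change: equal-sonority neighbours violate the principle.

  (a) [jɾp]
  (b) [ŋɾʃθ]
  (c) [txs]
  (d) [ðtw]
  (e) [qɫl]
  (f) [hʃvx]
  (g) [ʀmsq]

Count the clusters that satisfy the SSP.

2

(a) [jɾp]: profile 5-4-1 — obeys.
(b) [ŋɾʃθ]: profile 3-4-2-2 — violates.
(c) [txs]: profile 1-2-2 — violates.
(d) [ðtw]: profile 2-1-5 — violates.
(e) [qɫl]: profile 1-4-4 — violates.
(f) [hʃvx]: profile 2-2-2-2 — violates.
(g) [ʀmsq]: profile 4-3-2-1 — obeys.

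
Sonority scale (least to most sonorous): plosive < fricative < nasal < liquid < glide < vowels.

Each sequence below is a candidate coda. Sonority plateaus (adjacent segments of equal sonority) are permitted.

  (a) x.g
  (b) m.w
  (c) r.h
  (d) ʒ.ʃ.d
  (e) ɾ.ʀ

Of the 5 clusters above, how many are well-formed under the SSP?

(a) x.g: profile 2-1 — obeys.
(b) m.w: profile 3-5 — violates.
(c) r.h: profile 4-2 — obeys.
(d) ʒ.ʃ.d: profile 2-2-1 — obeys.
(e) ɾ.ʀ: profile 4-4 — obeys.

4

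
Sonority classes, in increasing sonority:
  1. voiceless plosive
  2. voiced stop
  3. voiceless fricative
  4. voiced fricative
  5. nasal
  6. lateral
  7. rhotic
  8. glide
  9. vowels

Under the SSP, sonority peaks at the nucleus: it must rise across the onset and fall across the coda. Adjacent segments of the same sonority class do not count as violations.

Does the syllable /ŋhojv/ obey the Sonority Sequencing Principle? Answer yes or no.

no

Onset: /ŋ/ is a nasal (sonority 5), /h/ is a voiceless fricative (sonority 3); then the nucleus /o/ (sonority 9).
Onset profile 5-3-9 — does not rise throughout.
Coda: /j/ is a glide (sonority 8), /v/ is a voiced fricative (sonority 4).
Coda profile 9-8-4 — falls from the nucleus.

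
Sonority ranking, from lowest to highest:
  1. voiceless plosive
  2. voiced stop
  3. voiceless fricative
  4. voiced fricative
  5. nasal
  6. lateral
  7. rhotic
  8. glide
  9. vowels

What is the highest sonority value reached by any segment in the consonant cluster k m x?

5

/k/ is a voiceless plosive (sonority 1).
/m/ is a nasal (sonority 5).
/x/ is a voiceless fricative (sonority 3).
The maximum is 5.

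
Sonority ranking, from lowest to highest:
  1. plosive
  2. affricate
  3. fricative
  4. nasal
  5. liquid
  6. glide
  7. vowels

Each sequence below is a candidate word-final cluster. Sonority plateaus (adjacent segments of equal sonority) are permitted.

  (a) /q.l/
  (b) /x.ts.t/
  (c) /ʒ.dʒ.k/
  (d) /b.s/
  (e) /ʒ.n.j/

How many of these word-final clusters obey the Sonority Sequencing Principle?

(a) /q.l/: profile 1-5 — violates.
(b) /x.ts.t/: profile 3-2-1 — obeys.
(c) /ʒ.dʒ.k/: profile 3-2-1 — obeys.
(d) /b.s/: profile 1-3 — violates.
(e) /ʒ.n.j/: profile 3-4-6 — violates.

2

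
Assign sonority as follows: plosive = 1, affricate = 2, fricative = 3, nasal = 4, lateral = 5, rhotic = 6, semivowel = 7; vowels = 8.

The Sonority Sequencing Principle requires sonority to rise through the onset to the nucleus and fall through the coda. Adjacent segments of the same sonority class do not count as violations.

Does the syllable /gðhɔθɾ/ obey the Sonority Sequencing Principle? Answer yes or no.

no

Onset: /g/ is a plosive (sonority 1), /ð/ is a fricative (sonority 3), /h/ is a fricative (sonority 3); then the nucleus /ɔ/ (sonority 8).
Onset profile 1-3-3-8 — rises to the nucleus.
Coda: /θ/ is a fricative (sonority 3), /ɾ/ is a rhotic (sonority 6).
Coda profile 8-3-6 — does not fall throughout.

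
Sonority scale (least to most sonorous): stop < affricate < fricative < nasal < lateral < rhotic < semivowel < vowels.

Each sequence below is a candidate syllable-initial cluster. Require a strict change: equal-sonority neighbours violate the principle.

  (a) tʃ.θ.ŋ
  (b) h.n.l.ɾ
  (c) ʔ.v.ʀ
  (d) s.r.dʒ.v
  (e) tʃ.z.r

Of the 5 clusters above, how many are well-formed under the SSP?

4

(a) tʃ.θ.ŋ: profile 2-3-4 — obeys.
(b) h.n.l.ɾ: profile 3-4-5-6 — obeys.
(c) ʔ.v.ʀ: profile 1-3-6 — obeys.
(d) s.r.dʒ.v: profile 3-6-2-3 — violates.
(e) tʃ.z.r: profile 2-3-6 — obeys.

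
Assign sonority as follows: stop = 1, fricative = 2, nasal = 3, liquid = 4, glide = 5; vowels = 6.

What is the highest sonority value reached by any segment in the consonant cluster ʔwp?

5

/ʔ/ — stop, sonority 1.
/w/ — glide, sonority 5.
/p/ — stop, sonority 1.
The maximum is 5.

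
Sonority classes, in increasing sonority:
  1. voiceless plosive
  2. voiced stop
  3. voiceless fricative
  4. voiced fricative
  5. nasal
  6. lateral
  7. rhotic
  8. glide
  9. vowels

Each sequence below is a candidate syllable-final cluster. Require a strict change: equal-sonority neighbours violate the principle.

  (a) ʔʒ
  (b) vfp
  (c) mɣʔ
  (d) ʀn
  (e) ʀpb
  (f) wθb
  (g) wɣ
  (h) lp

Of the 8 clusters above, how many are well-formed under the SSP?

6

(a) 1-4 → violates
(b) 4-3-1 → obeys
(c) 5-4-1 → obeys
(d) 7-5 → obeys
(e) 7-1-2 → violates
(f) 8-3-2 → obeys
(g) 8-4 → obeys
(h) 6-1 → obeys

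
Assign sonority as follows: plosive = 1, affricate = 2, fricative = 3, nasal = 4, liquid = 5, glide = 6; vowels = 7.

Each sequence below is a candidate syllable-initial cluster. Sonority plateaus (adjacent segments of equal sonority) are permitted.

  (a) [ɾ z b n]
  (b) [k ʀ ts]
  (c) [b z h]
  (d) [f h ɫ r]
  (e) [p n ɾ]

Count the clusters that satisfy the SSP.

(a) sonority 5-3-1-4: ill-formed.
(b) sonority 1-5-2: ill-formed.
(c) sonority 1-3-3: well-formed.
(d) sonority 3-3-5-5: well-formed.
(e) sonority 1-4-5: well-formed.

3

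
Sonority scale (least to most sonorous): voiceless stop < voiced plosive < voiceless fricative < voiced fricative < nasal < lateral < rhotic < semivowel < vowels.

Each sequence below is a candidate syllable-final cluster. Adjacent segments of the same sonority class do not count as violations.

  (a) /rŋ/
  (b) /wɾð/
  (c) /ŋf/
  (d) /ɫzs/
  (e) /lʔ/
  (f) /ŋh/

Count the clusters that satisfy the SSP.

(a) /rŋ/: profile 7-5 — obeys.
(b) /wɾð/: profile 8-7-4 — obeys.
(c) /ŋf/: profile 5-3 — obeys.
(d) /ɫzs/: profile 6-4-3 — obeys.
(e) /lʔ/: profile 6-1 — obeys.
(f) /ŋh/: profile 5-3 — obeys.

6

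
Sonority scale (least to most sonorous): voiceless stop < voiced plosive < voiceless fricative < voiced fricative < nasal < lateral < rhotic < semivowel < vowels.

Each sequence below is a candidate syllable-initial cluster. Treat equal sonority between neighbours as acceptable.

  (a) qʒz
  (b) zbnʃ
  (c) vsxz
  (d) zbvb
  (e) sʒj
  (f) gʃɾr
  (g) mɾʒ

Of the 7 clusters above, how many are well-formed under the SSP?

3

(a) 1-4-4 → obeys
(b) 4-2-5-3 → violates
(c) 4-3-3-4 → violates
(d) 4-2-4-2 → violates
(e) 3-4-8 → obeys
(f) 2-3-7-7 → obeys
(g) 5-7-4 → violates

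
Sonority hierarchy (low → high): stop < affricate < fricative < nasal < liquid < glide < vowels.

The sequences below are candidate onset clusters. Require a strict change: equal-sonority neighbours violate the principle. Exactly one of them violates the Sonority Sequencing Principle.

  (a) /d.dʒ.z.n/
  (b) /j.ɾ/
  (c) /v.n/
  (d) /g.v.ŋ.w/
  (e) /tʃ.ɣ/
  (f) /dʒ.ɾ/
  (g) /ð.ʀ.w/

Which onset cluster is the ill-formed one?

b

(a) sonority 1-2-3-4: well-formed.
(b) sonority 6-5: ill-formed.
(c) sonority 3-4: well-formed.
(d) sonority 1-3-4-6: well-formed.
(e) sonority 2-3: well-formed.
(f) sonority 2-5: well-formed.
(g) sonority 3-5-6: well-formed.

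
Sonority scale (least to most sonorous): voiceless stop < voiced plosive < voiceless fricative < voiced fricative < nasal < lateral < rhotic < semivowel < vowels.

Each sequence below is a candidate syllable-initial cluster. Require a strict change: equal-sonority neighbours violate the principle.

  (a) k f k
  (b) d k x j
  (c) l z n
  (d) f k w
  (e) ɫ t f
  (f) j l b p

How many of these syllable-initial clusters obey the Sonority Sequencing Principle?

(a) 1-3-1 → violates
(b) 2-1-3-8 → violates
(c) 6-4-5 → violates
(d) 3-1-8 → violates
(e) 6-1-3 → violates
(f) 8-6-2-1 → violates

0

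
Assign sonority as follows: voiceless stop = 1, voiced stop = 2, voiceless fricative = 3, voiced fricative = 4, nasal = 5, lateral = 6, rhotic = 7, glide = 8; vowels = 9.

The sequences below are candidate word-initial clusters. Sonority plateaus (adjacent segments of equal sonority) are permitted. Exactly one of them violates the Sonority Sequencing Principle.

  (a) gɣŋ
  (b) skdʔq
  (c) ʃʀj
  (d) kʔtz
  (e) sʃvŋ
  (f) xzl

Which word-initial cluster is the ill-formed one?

b

(a) gɣŋ: profile 2-4-5 — obeys.
(b) skdʔq: profile 3-1-2-1-1 — violates.
(c) ʃʀj: profile 3-7-8 — obeys.
(d) kʔtz: profile 1-1-1-4 — obeys.
(e) sʃvŋ: profile 3-3-4-5 — obeys.
(f) xzl: profile 3-4-6 — obeys.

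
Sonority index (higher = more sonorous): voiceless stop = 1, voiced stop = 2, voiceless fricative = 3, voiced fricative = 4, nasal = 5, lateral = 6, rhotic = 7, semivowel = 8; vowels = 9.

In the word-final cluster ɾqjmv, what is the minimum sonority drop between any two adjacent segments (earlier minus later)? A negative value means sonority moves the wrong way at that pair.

-7

/ɾ/ is a rhotic (sonority 7).
/q/ is a voiceless stop (sonority 1).
/j/ is a semivowel (sonority 8).
/m/ is a nasal (sonority 5).
/v/ is a voiced fricative (sonority 4).
/ɾ/→/q/: change +6.
/q/→/j/: change -7.
/j/→/m/: change +3.
/m/→/v/: change +1.
Minimum = -7.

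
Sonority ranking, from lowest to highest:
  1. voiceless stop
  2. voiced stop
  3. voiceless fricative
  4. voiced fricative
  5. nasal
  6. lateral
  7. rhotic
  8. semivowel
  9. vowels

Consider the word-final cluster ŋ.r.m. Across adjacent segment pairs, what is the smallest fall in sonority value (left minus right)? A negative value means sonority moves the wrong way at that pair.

/ŋ/ — nasal, sonority 5.
/r/ — rhotic, sonority 7.
/m/ — nasal, sonority 5.
/ŋ/→/r/: change -2.
/r/→/m/: change +2.
Minimum = -2.

-2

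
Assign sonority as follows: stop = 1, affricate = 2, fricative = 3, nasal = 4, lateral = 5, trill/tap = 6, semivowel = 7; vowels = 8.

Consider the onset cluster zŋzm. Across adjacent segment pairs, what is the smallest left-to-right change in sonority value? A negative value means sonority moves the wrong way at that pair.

-1

/z/: fricative = 3.
/ŋ/: nasal = 4.
/z/: fricative = 3.
/m/: nasal = 4.
/z/→/ŋ/: change +1.
/ŋ/→/z/: change -1.
/z/→/m/: change +1.
Minimum = -1.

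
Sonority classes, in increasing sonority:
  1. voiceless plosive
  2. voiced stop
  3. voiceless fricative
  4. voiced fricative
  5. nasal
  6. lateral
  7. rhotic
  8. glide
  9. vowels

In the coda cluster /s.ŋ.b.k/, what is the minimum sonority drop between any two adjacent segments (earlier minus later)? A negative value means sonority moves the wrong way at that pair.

/s/ — voiceless fricative, sonority 3.
/ŋ/ — nasal, sonority 5.
/b/ — voiced stop, sonority 2.
/k/ — voiceless plosive, sonority 1.
/s/→/ŋ/: change -2.
/ŋ/→/b/: change +3.
/b/→/k/: change +1.
Minimum = -2.

-2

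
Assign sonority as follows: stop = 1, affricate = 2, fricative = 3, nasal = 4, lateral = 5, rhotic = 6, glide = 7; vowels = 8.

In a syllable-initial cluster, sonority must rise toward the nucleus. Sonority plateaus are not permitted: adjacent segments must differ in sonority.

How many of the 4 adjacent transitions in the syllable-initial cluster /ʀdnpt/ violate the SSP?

3

/ʀ/ is a rhotic (sonority 6).
/d/ is a stop (sonority 1).
/n/ is a nasal (sonority 4).
/p/ is a stop (sonority 1).
/t/ is a stop (sonority 1).
/ʀ/→/d/: 6→1 (does not rise) — violation.
/d/→/n/: 1→4 (rises) — ok.
/n/→/p/: 4→1 (does not rise) — violation.
/p/→/t/: 1→1 (plateau) — violation.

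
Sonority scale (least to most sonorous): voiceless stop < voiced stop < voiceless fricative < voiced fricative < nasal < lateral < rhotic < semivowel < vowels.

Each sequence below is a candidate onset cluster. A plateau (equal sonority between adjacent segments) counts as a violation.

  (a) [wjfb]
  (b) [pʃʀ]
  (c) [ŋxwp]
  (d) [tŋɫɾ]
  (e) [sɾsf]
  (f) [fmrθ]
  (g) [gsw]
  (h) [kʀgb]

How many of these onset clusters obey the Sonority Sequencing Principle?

(a) [wjfb]: profile 8-8-3-2 — violates.
(b) [pʃʀ]: profile 1-3-7 — obeys.
(c) [ŋxwp]: profile 5-3-8-1 — violates.
(d) [tŋɫɾ]: profile 1-5-6-7 — obeys.
(e) [sɾsf]: profile 3-7-3-3 — violates.
(f) [fmrθ]: profile 3-5-7-3 — violates.
(g) [gsw]: profile 2-3-8 — obeys.
(h) [kʀgb]: profile 1-7-2-2 — violates.

3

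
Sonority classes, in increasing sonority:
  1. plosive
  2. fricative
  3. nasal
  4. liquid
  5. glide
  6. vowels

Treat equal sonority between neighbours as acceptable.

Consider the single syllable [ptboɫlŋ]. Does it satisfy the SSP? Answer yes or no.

Onset: /p/ is a plosive (sonority 1), /t/ is a plosive (sonority 1), /b/ is a plosive (sonority 1); then the nucleus /o/ (sonority 6).
Onset profile 1-1-1-6 — rises to the nucleus.
Coda: /ɫ/ is a liquid (sonority 4), /l/ is a liquid (sonority 4), /ŋ/ is a nasal (sonority 3).
Coda profile 6-4-4-3 — falls from the nucleus.

yes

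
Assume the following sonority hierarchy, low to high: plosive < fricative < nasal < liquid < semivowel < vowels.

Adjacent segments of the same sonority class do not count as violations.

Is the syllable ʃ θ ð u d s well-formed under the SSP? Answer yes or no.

no

Onset: /ʃ/ is a fricative (sonority 2), /θ/ is a fricative (sonority 2), /ð/ is a fricative (sonority 2); then the nucleus /u/ (sonority 6).
Onset profile 2-2-2-6 — rises to the nucleus.
Coda: /d/ is a plosive (sonority 1), /s/ is a fricative (sonority 2).
Coda profile 6-1-2 — does not fall throughout.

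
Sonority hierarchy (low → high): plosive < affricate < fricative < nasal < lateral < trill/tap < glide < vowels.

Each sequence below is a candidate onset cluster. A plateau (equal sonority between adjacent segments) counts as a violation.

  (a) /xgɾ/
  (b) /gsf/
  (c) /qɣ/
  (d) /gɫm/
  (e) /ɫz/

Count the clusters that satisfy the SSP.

(a) sonority 3-1-6: ill-formed.
(b) sonority 1-3-3: ill-formed.
(c) sonority 1-3: well-formed.
(d) sonority 1-5-4: ill-formed.
(e) sonority 5-3: ill-formed.

1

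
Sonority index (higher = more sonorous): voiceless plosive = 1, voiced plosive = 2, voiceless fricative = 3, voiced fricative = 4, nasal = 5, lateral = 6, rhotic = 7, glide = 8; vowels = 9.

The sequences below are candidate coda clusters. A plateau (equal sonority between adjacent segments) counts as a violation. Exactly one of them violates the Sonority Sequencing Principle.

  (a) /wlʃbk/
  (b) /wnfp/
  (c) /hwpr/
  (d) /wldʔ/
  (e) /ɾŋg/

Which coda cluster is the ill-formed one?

c

(a) /wlʃbk/: profile 8-6-3-2-1 — obeys.
(b) /wnfp/: profile 8-5-3-1 — obeys.
(c) /hwpr/: profile 3-8-1-7 — violates.
(d) /wldʔ/: profile 8-6-2-1 — obeys.
(e) /ɾŋg/: profile 7-5-2 — obeys.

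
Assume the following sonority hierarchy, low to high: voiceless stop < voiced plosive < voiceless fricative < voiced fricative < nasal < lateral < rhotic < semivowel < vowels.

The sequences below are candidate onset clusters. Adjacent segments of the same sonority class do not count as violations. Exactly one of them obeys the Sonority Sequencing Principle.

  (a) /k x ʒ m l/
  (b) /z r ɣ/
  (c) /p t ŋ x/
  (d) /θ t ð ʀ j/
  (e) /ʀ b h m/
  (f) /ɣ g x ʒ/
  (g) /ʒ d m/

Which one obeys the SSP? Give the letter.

(a) 1-3-4-5-6 → obeys
(b) 4-7-4 → violates
(c) 1-1-5-3 → violates
(d) 3-1-4-7-8 → violates
(e) 7-2-3-5 → violates
(f) 4-2-3-4 → violates
(g) 4-2-5 → violates

a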